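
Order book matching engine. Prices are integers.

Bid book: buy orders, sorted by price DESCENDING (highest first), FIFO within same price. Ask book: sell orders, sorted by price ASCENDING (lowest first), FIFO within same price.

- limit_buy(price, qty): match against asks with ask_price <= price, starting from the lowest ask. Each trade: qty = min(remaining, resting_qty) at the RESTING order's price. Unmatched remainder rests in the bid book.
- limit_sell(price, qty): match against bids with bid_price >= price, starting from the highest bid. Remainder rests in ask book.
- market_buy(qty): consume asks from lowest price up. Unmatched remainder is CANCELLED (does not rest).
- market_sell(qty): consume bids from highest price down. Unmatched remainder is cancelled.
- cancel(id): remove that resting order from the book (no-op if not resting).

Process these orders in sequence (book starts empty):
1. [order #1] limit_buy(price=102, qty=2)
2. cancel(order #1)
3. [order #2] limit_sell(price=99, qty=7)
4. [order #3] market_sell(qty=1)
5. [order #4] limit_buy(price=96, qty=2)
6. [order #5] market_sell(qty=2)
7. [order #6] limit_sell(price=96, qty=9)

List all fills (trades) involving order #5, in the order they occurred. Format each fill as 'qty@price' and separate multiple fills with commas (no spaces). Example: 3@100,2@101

Answer: 2@96

Derivation:
After op 1 [order #1] limit_buy(price=102, qty=2): fills=none; bids=[#1:2@102] asks=[-]
After op 2 cancel(order #1): fills=none; bids=[-] asks=[-]
After op 3 [order #2] limit_sell(price=99, qty=7): fills=none; bids=[-] asks=[#2:7@99]
After op 4 [order #3] market_sell(qty=1): fills=none; bids=[-] asks=[#2:7@99]
After op 5 [order #4] limit_buy(price=96, qty=2): fills=none; bids=[#4:2@96] asks=[#2:7@99]
After op 6 [order #5] market_sell(qty=2): fills=#4x#5:2@96; bids=[-] asks=[#2:7@99]
After op 7 [order #6] limit_sell(price=96, qty=9): fills=none; bids=[-] asks=[#6:9@96 #2:7@99]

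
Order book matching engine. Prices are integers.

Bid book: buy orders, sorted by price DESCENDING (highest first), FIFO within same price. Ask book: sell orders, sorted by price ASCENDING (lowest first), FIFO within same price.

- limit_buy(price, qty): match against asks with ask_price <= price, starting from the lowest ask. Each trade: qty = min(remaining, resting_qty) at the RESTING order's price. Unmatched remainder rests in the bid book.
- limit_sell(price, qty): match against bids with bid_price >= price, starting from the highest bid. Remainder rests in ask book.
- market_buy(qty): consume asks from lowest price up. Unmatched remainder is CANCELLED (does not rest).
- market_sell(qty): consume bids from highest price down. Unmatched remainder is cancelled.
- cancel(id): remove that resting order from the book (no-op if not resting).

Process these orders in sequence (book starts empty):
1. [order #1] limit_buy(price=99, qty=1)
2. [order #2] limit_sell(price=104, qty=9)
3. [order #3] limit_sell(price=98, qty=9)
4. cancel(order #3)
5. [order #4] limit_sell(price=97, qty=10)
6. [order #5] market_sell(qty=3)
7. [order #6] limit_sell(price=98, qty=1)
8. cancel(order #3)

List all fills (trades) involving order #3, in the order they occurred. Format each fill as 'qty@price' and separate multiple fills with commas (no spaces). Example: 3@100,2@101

Answer: 1@99

Derivation:
After op 1 [order #1] limit_buy(price=99, qty=1): fills=none; bids=[#1:1@99] asks=[-]
After op 2 [order #2] limit_sell(price=104, qty=9): fills=none; bids=[#1:1@99] asks=[#2:9@104]
After op 3 [order #3] limit_sell(price=98, qty=9): fills=#1x#3:1@99; bids=[-] asks=[#3:8@98 #2:9@104]
After op 4 cancel(order #3): fills=none; bids=[-] asks=[#2:9@104]
After op 5 [order #4] limit_sell(price=97, qty=10): fills=none; bids=[-] asks=[#4:10@97 #2:9@104]
After op 6 [order #5] market_sell(qty=3): fills=none; bids=[-] asks=[#4:10@97 #2:9@104]
After op 7 [order #6] limit_sell(price=98, qty=1): fills=none; bids=[-] asks=[#4:10@97 #6:1@98 #2:9@104]
After op 8 cancel(order #3): fills=none; bids=[-] asks=[#4:10@97 #6:1@98 #2:9@104]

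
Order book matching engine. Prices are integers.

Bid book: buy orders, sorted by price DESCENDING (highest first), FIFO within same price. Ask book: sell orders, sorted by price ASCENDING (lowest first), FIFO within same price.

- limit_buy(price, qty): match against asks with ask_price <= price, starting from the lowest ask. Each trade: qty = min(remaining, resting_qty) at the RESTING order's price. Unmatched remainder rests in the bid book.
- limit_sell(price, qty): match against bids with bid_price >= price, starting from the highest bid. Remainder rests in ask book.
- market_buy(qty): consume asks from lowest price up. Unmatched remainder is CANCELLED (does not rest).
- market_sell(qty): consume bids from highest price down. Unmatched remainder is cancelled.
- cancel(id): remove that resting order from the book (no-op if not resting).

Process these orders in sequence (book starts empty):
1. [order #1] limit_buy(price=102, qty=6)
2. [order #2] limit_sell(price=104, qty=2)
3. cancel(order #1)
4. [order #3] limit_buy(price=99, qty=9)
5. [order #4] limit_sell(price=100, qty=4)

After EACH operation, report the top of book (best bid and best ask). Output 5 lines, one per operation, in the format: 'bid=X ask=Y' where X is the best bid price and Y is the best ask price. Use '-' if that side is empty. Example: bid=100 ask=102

Answer: bid=102 ask=-
bid=102 ask=104
bid=- ask=104
bid=99 ask=104
bid=99 ask=100

Derivation:
After op 1 [order #1] limit_buy(price=102, qty=6): fills=none; bids=[#1:6@102] asks=[-]
After op 2 [order #2] limit_sell(price=104, qty=2): fills=none; bids=[#1:6@102] asks=[#2:2@104]
After op 3 cancel(order #1): fills=none; bids=[-] asks=[#2:2@104]
After op 4 [order #3] limit_buy(price=99, qty=9): fills=none; bids=[#3:9@99] asks=[#2:2@104]
After op 5 [order #4] limit_sell(price=100, qty=4): fills=none; bids=[#3:9@99] asks=[#4:4@100 #2:2@104]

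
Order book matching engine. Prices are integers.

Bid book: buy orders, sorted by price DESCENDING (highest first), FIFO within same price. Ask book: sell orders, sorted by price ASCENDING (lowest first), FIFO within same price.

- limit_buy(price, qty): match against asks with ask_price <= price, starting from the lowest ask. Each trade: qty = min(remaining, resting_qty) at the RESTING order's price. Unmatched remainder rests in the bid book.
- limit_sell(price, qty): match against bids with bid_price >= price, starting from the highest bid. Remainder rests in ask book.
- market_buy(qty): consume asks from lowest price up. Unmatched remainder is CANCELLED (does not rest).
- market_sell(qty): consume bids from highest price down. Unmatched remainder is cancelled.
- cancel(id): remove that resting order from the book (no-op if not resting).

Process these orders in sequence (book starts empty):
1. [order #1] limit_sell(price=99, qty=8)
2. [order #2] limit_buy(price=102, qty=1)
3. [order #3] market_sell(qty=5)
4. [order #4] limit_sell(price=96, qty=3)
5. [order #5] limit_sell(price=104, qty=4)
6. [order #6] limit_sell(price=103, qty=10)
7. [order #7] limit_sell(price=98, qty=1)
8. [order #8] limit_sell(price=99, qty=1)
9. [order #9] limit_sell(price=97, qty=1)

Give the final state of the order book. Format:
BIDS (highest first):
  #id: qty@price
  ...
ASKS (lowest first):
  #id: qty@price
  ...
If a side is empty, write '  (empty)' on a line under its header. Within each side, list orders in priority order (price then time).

Answer: BIDS (highest first):
  (empty)
ASKS (lowest first):
  #4: 3@96
  #9: 1@97
  #7: 1@98
  #1: 7@99
  #8: 1@99
  #6: 10@103
  #5: 4@104

Derivation:
After op 1 [order #1] limit_sell(price=99, qty=8): fills=none; bids=[-] asks=[#1:8@99]
After op 2 [order #2] limit_buy(price=102, qty=1): fills=#2x#1:1@99; bids=[-] asks=[#1:7@99]
After op 3 [order #3] market_sell(qty=5): fills=none; bids=[-] asks=[#1:7@99]
After op 4 [order #4] limit_sell(price=96, qty=3): fills=none; bids=[-] asks=[#4:3@96 #1:7@99]
After op 5 [order #5] limit_sell(price=104, qty=4): fills=none; bids=[-] asks=[#4:3@96 #1:7@99 #5:4@104]
After op 6 [order #6] limit_sell(price=103, qty=10): fills=none; bids=[-] asks=[#4:3@96 #1:7@99 #6:10@103 #5:4@104]
After op 7 [order #7] limit_sell(price=98, qty=1): fills=none; bids=[-] asks=[#4:3@96 #7:1@98 #1:7@99 #6:10@103 #5:4@104]
After op 8 [order #8] limit_sell(price=99, qty=1): fills=none; bids=[-] asks=[#4:3@96 #7:1@98 #1:7@99 #8:1@99 #6:10@103 #5:4@104]
After op 9 [order #9] limit_sell(price=97, qty=1): fills=none; bids=[-] asks=[#4:3@96 #9:1@97 #7:1@98 #1:7@99 #8:1@99 #6:10@103 #5:4@104]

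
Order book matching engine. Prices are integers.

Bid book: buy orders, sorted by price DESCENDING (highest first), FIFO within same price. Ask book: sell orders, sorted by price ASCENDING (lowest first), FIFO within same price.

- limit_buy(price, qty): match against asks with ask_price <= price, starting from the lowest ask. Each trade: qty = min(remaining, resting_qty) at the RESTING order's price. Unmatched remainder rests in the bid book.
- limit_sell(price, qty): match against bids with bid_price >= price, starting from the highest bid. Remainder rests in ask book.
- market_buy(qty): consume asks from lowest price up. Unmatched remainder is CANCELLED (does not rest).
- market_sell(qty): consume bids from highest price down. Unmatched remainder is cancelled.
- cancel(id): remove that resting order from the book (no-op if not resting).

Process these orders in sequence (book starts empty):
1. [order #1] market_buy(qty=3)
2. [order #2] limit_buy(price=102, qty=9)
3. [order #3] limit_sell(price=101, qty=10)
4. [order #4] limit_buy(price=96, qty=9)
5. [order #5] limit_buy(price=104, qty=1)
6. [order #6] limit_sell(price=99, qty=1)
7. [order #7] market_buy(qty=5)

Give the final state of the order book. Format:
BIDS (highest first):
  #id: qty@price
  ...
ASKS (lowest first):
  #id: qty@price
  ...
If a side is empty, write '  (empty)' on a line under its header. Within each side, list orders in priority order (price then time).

After op 1 [order #1] market_buy(qty=3): fills=none; bids=[-] asks=[-]
After op 2 [order #2] limit_buy(price=102, qty=9): fills=none; bids=[#2:9@102] asks=[-]
After op 3 [order #3] limit_sell(price=101, qty=10): fills=#2x#3:9@102; bids=[-] asks=[#3:1@101]
After op 4 [order #4] limit_buy(price=96, qty=9): fills=none; bids=[#4:9@96] asks=[#3:1@101]
After op 5 [order #5] limit_buy(price=104, qty=1): fills=#5x#3:1@101; bids=[#4:9@96] asks=[-]
After op 6 [order #6] limit_sell(price=99, qty=1): fills=none; bids=[#4:9@96] asks=[#6:1@99]
After op 7 [order #7] market_buy(qty=5): fills=#7x#6:1@99; bids=[#4:9@96] asks=[-]

Answer: BIDS (highest first):
  #4: 9@96
ASKS (lowest first):
  (empty)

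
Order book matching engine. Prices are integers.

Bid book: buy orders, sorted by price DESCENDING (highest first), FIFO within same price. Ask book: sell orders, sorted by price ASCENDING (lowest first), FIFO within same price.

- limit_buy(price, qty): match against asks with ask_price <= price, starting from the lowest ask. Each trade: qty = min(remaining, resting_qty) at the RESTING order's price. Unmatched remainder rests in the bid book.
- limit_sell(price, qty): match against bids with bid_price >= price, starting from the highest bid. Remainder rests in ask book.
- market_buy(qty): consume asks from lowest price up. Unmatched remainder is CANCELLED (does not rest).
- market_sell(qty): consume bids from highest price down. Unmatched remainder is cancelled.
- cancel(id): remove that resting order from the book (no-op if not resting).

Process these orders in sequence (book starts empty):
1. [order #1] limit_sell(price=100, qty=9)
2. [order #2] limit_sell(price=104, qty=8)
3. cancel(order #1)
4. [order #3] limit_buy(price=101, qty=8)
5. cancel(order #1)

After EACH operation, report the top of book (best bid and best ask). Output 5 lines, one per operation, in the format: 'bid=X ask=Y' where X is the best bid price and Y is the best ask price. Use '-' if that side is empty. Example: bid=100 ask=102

After op 1 [order #1] limit_sell(price=100, qty=9): fills=none; bids=[-] asks=[#1:9@100]
After op 2 [order #2] limit_sell(price=104, qty=8): fills=none; bids=[-] asks=[#1:9@100 #2:8@104]
After op 3 cancel(order #1): fills=none; bids=[-] asks=[#2:8@104]
After op 4 [order #3] limit_buy(price=101, qty=8): fills=none; bids=[#3:8@101] asks=[#2:8@104]
After op 5 cancel(order #1): fills=none; bids=[#3:8@101] asks=[#2:8@104]

Answer: bid=- ask=100
bid=- ask=100
bid=- ask=104
bid=101 ask=104
bid=101 ask=104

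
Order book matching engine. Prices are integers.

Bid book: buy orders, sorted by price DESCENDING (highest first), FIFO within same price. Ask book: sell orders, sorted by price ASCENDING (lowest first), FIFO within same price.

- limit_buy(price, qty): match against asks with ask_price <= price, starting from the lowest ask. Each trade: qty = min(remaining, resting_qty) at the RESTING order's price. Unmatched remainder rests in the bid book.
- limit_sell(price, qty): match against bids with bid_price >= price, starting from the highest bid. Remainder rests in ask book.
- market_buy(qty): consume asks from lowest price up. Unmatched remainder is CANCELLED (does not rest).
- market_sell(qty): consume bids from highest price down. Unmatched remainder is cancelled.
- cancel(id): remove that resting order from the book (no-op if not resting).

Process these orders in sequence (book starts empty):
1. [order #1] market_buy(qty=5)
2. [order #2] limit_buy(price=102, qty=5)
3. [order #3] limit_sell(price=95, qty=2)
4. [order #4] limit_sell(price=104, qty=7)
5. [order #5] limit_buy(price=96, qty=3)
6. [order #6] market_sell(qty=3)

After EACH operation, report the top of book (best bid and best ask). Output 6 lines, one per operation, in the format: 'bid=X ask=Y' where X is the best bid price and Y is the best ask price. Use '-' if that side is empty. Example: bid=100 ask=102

Answer: bid=- ask=-
bid=102 ask=-
bid=102 ask=-
bid=102 ask=104
bid=102 ask=104
bid=96 ask=104

Derivation:
After op 1 [order #1] market_buy(qty=5): fills=none; bids=[-] asks=[-]
After op 2 [order #2] limit_buy(price=102, qty=5): fills=none; bids=[#2:5@102] asks=[-]
After op 3 [order #3] limit_sell(price=95, qty=2): fills=#2x#3:2@102; bids=[#2:3@102] asks=[-]
After op 4 [order #4] limit_sell(price=104, qty=7): fills=none; bids=[#2:3@102] asks=[#4:7@104]
After op 5 [order #5] limit_buy(price=96, qty=3): fills=none; bids=[#2:3@102 #5:3@96] asks=[#4:7@104]
After op 6 [order #6] market_sell(qty=3): fills=#2x#6:3@102; bids=[#5:3@96] asks=[#4:7@104]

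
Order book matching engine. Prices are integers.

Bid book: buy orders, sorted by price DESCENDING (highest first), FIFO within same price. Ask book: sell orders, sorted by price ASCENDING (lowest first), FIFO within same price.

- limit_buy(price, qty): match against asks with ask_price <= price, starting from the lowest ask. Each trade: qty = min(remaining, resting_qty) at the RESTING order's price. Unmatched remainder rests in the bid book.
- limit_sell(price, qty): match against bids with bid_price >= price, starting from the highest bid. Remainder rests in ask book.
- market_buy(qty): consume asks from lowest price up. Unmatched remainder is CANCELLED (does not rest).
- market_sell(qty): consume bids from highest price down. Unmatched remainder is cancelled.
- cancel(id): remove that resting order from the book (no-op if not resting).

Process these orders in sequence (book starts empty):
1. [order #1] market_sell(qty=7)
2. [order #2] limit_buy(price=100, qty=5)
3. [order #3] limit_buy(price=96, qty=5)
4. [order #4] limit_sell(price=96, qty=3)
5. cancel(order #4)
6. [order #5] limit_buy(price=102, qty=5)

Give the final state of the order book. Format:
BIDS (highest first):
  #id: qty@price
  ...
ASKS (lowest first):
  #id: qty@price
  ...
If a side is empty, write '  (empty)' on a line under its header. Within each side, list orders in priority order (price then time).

Answer: BIDS (highest first):
  #5: 5@102
  #2: 2@100
  #3: 5@96
ASKS (lowest first):
  (empty)

Derivation:
After op 1 [order #1] market_sell(qty=7): fills=none; bids=[-] asks=[-]
After op 2 [order #2] limit_buy(price=100, qty=5): fills=none; bids=[#2:5@100] asks=[-]
After op 3 [order #3] limit_buy(price=96, qty=5): fills=none; bids=[#2:5@100 #3:5@96] asks=[-]
After op 4 [order #4] limit_sell(price=96, qty=3): fills=#2x#4:3@100; bids=[#2:2@100 #3:5@96] asks=[-]
After op 5 cancel(order #4): fills=none; bids=[#2:2@100 #3:5@96] asks=[-]
After op 6 [order #5] limit_buy(price=102, qty=5): fills=none; bids=[#5:5@102 #2:2@100 #3:5@96] asks=[-]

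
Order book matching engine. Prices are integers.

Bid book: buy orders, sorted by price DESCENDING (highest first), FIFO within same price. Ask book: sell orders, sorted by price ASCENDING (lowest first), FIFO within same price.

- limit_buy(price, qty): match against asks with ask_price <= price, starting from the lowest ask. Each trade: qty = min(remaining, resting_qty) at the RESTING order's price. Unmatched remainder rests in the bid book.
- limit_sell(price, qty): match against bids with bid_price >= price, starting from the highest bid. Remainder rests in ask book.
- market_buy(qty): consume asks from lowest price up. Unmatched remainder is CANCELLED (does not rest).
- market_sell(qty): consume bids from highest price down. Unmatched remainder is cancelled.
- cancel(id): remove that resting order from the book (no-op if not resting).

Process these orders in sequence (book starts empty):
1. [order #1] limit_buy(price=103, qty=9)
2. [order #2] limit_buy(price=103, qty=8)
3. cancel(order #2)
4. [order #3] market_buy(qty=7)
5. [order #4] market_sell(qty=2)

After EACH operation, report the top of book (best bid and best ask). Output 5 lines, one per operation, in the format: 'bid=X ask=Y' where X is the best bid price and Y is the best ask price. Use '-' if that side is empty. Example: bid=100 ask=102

After op 1 [order #1] limit_buy(price=103, qty=9): fills=none; bids=[#1:9@103] asks=[-]
After op 2 [order #2] limit_buy(price=103, qty=8): fills=none; bids=[#1:9@103 #2:8@103] asks=[-]
After op 3 cancel(order #2): fills=none; bids=[#1:9@103] asks=[-]
After op 4 [order #3] market_buy(qty=7): fills=none; bids=[#1:9@103] asks=[-]
After op 5 [order #4] market_sell(qty=2): fills=#1x#4:2@103; bids=[#1:7@103] asks=[-]

Answer: bid=103 ask=-
bid=103 ask=-
bid=103 ask=-
bid=103 ask=-
bid=103 ask=-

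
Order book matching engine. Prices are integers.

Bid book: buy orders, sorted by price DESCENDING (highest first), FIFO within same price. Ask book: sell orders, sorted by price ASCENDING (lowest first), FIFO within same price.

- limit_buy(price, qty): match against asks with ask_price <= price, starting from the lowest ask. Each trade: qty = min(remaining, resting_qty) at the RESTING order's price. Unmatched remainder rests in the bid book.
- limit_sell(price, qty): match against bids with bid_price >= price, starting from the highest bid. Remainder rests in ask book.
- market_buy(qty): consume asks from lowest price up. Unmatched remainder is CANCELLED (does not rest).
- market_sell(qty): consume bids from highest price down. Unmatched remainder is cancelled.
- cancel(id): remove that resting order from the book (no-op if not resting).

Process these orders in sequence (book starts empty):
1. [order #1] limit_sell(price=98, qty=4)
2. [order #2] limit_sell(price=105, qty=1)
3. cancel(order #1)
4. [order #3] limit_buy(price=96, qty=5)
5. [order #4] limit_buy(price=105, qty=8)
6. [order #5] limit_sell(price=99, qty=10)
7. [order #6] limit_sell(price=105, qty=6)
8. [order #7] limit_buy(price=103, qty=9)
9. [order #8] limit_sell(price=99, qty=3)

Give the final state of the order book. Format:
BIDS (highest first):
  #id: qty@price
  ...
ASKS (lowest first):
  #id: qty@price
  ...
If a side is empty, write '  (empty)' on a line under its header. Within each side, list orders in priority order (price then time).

Answer: BIDS (highest first):
  #7: 3@103
  #3: 5@96
ASKS (lowest first):
  #6: 6@105

Derivation:
After op 1 [order #1] limit_sell(price=98, qty=4): fills=none; bids=[-] asks=[#1:4@98]
After op 2 [order #2] limit_sell(price=105, qty=1): fills=none; bids=[-] asks=[#1:4@98 #2:1@105]
After op 3 cancel(order #1): fills=none; bids=[-] asks=[#2:1@105]
After op 4 [order #3] limit_buy(price=96, qty=5): fills=none; bids=[#3:5@96] asks=[#2:1@105]
After op 5 [order #4] limit_buy(price=105, qty=8): fills=#4x#2:1@105; bids=[#4:7@105 #3:5@96] asks=[-]
After op 6 [order #5] limit_sell(price=99, qty=10): fills=#4x#5:7@105; bids=[#3:5@96] asks=[#5:3@99]
After op 7 [order #6] limit_sell(price=105, qty=6): fills=none; bids=[#3:5@96] asks=[#5:3@99 #6:6@105]
After op 8 [order #7] limit_buy(price=103, qty=9): fills=#7x#5:3@99; bids=[#7:6@103 #3:5@96] asks=[#6:6@105]
After op 9 [order #8] limit_sell(price=99, qty=3): fills=#7x#8:3@103; bids=[#7:3@103 #3:5@96] asks=[#6:6@105]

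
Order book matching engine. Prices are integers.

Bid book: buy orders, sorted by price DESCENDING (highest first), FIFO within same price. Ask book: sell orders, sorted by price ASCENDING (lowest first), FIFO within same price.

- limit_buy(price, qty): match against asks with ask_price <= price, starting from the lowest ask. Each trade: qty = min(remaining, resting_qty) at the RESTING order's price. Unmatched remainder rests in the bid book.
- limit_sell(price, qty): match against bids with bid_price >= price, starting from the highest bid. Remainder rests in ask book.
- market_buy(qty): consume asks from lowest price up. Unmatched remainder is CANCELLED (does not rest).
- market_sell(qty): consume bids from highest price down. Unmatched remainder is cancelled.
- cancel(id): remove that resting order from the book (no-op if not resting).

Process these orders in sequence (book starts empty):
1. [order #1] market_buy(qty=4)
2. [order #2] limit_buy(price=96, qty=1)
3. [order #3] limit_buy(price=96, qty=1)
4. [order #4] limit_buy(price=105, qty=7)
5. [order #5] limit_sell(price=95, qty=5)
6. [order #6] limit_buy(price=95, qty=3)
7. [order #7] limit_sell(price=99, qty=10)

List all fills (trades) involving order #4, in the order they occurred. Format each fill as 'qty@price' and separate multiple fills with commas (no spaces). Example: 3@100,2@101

Answer: 5@105,2@105

Derivation:
After op 1 [order #1] market_buy(qty=4): fills=none; bids=[-] asks=[-]
After op 2 [order #2] limit_buy(price=96, qty=1): fills=none; bids=[#2:1@96] asks=[-]
After op 3 [order #3] limit_buy(price=96, qty=1): fills=none; bids=[#2:1@96 #3:1@96] asks=[-]
After op 4 [order #4] limit_buy(price=105, qty=7): fills=none; bids=[#4:7@105 #2:1@96 #3:1@96] asks=[-]
After op 5 [order #5] limit_sell(price=95, qty=5): fills=#4x#5:5@105; bids=[#4:2@105 #2:1@96 #3:1@96] asks=[-]
After op 6 [order #6] limit_buy(price=95, qty=3): fills=none; bids=[#4:2@105 #2:1@96 #3:1@96 #6:3@95] asks=[-]
After op 7 [order #7] limit_sell(price=99, qty=10): fills=#4x#7:2@105; bids=[#2:1@96 #3:1@96 #6:3@95] asks=[#7:8@99]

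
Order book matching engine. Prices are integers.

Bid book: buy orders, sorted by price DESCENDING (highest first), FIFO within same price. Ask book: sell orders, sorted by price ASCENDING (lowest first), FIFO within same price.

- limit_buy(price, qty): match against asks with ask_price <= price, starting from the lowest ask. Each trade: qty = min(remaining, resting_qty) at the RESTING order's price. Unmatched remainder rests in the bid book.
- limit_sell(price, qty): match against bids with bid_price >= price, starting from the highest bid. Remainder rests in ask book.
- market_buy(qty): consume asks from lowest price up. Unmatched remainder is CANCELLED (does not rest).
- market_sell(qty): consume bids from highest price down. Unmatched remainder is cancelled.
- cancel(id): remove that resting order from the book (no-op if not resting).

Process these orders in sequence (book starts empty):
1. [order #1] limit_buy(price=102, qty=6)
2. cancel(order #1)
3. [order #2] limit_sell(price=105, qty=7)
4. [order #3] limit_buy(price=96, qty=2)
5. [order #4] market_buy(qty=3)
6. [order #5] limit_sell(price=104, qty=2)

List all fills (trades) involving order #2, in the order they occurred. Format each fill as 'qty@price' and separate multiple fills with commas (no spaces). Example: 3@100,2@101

After op 1 [order #1] limit_buy(price=102, qty=6): fills=none; bids=[#1:6@102] asks=[-]
After op 2 cancel(order #1): fills=none; bids=[-] asks=[-]
After op 3 [order #2] limit_sell(price=105, qty=7): fills=none; bids=[-] asks=[#2:7@105]
After op 4 [order #3] limit_buy(price=96, qty=2): fills=none; bids=[#3:2@96] asks=[#2:7@105]
After op 5 [order #4] market_buy(qty=3): fills=#4x#2:3@105; bids=[#3:2@96] asks=[#2:4@105]
After op 6 [order #5] limit_sell(price=104, qty=2): fills=none; bids=[#3:2@96] asks=[#5:2@104 #2:4@105]

Answer: 3@105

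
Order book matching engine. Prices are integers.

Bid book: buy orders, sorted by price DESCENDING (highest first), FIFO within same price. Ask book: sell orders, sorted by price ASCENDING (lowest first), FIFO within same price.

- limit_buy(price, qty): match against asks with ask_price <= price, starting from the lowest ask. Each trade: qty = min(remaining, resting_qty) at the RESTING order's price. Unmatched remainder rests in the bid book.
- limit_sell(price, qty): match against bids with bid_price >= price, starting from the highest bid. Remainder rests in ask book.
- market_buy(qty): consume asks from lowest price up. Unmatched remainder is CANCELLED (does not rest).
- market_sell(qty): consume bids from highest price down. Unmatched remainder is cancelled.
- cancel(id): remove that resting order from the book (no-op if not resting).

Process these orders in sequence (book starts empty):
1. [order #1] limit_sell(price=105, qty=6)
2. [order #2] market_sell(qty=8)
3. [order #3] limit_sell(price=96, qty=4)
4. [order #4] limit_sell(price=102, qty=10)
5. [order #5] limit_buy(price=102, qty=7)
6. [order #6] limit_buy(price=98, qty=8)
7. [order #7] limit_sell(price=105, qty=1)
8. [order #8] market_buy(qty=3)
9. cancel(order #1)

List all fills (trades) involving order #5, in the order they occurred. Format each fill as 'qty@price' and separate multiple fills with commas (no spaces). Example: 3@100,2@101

After op 1 [order #1] limit_sell(price=105, qty=6): fills=none; bids=[-] asks=[#1:6@105]
After op 2 [order #2] market_sell(qty=8): fills=none; bids=[-] asks=[#1:6@105]
After op 3 [order #3] limit_sell(price=96, qty=4): fills=none; bids=[-] asks=[#3:4@96 #1:6@105]
After op 4 [order #4] limit_sell(price=102, qty=10): fills=none; bids=[-] asks=[#3:4@96 #4:10@102 #1:6@105]
After op 5 [order #5] limit_buy(price=102, qty=7): fills=#5x#3:4@96 #5x#4:3@102; bids=[-] asks=[#4:7@102 #1:6@105]
After op 6 [order #6] limit_buy(price=98, qty=8): fills=none; bids=[#6:8@98] asks=[#4:7@102 #1:6@105]
After op 7 [order #7] limit_sell(price=105, qty=1): fills=none; bids=[#6:8@98] asks=[#4:7@102 #1:6@105 #7:1@105]
After op 8 [order #8] market_buy(qty=3): fills=#8x#4:3@102; bids=[#6:8@98] asks=[#4:4@102 #1:6@105 #7:1@105]
After op 9 cancel(order #1): fills=none; bids=[#6:8@98] asks=[#4:4@102 #7:1@105]

Answer: 4@96,3@102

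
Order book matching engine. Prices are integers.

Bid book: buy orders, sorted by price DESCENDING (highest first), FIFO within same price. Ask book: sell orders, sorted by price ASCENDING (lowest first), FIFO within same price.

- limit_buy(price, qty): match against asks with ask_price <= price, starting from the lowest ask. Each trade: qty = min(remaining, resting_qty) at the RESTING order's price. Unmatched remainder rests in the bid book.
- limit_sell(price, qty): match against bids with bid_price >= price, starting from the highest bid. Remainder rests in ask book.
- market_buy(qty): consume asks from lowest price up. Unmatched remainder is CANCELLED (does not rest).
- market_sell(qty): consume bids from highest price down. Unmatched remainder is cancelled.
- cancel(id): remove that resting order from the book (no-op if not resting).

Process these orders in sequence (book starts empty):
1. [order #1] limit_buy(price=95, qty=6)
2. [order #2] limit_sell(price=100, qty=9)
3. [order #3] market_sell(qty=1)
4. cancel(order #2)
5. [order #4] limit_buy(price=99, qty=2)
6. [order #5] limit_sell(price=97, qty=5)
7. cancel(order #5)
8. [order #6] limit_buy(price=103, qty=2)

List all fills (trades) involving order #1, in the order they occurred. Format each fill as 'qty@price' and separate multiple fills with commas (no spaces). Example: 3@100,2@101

After op 1 [order #1] limit_buy(price=95, qty=6): fills=none; bids=[#1:6@95] asks=[-]
After op 2 [order #2] limit_sell(price=100, qty=9): fills=none; bids=[#1:6@95] asks=[#2:9@100]
After op 3 [order #3] market_sell(qty=1): fills=#1x#3:1@95; bids=[#1:5@95] asks=[#2:9@100]
After op 4 cancel(order #2): fills=none; bids=[#1:5@95] asks=[-]
After op 5 [order #4] limit_buy(price=99, qty=2): fills=none; bids=[#4:2@99 #1:5@95] asks=[-]
After op 6 [order #5] limit_sell(price=97, qty=5): fills=#4x#5:2@99; bids=[#1:5@95] asks=[#5:3@97]
After op 7 cancel(order #5): fills=none; bids=[#1:5@95] asks=[-]
After op 8 [order #6] limit_buy(price=103, qty=2): fills=none; bids=[#6:2@103 #1:5@95] asks=[-]

Answer: 1@95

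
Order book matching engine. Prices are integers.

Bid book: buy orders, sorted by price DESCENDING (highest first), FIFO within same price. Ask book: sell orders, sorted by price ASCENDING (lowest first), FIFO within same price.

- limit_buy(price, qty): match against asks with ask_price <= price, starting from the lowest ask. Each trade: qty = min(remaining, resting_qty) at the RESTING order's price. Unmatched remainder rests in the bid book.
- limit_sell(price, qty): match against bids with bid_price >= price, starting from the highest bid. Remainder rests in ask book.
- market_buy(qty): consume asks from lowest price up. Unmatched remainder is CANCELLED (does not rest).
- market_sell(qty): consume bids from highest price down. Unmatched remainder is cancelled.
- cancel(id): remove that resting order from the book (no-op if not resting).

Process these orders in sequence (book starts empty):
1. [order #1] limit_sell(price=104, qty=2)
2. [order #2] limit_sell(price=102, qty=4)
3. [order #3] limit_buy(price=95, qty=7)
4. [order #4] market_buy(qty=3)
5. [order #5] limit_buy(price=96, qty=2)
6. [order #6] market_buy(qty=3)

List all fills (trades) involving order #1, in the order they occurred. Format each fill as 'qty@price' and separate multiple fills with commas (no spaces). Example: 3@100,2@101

Answer: 2@104

Derivation:
After op 1 [order #1] limit_sell(price=104, qty=2): fills=none; bids=[-] asks=[#1:2@104]
After op 2 [order #2] limit_sell(price=102, qty=4): fills=none; bids=[-] asks=[#2:4@102 #1:2@104]
After op 3 [order #3] limit_buy(price=95, qty=7): fills=none; bids=[#3:7@95] asks=[#2:4@102 #1:2@104]
After op 4 [order #4] market_buy(qty=3): fills=#4x#2:3@102; bids=[#3:7@95] asks=[#2:1@102 #1:2@104]
After op 5 [order #5] limit_buy(price=96, qty=2): fills=none; bids=[#5:2@96 #3:7@95] asks=[#2:1@102 #1:2@104]
After op 6 [order #6] market_buy(qty=3): fills=#6x#2:1@102 #6x#1:2@104; bids=[#5:2@96 #3:7@95] asks=[-]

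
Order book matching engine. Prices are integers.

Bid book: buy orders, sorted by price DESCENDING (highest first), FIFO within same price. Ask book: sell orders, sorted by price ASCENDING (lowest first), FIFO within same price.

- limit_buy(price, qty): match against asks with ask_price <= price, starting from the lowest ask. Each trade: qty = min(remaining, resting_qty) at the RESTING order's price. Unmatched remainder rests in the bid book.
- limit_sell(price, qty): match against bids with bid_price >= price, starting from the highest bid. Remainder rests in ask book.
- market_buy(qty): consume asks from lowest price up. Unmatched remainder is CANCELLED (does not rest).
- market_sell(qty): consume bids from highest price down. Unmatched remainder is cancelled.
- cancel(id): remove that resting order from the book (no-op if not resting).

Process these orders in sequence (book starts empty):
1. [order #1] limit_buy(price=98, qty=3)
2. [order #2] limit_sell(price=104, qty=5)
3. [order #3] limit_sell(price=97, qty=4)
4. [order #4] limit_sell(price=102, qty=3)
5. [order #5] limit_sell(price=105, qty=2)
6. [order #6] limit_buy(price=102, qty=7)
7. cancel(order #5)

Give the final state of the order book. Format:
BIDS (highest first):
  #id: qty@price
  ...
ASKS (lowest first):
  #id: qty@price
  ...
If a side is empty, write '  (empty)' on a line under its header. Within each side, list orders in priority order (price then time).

After op 1 [order #1] limit_buy(price=98, qty=3): fills=none; bids=[#1:3@98] asks=[-]
After op 2 [order #2] limit_sell(price=104, qty=5): fills=none; bids=[#1:3@98] asks=[#2:5@104]
After op 3 [order #3] limit_sell(price=97, qty=4): fills=#1x#3:3@98; bids=[-] asks=[#3:1@97 #2:5@104]
After op 4 [order #4] limit_sell(price=102, qty=3): fills=none; bids=[-] asks=[#3:1@97 #4:3@102 #2:5@104]
After op 5 [order #5] limit_sell(price=105, qty=2): fills=none; bids=[-] asks=[#3:1@97 #4:3@102 #2:5@104 #5:2@105]
After op 6 [order #6] limit_buy(price=102, qty=7): fills=#6x#3:1@97 #6x#4:3@102; bids=[#6:3@102] asks=[#2:5@104 #5:2@105]
After op 7 cancel(order #5): fills=none; bids=[#6:3@102] asks=[#2:5@104]

Answer: BIDS (highest first):
  #6: 3@102
ASKS (lowest first):
  #2: 5@104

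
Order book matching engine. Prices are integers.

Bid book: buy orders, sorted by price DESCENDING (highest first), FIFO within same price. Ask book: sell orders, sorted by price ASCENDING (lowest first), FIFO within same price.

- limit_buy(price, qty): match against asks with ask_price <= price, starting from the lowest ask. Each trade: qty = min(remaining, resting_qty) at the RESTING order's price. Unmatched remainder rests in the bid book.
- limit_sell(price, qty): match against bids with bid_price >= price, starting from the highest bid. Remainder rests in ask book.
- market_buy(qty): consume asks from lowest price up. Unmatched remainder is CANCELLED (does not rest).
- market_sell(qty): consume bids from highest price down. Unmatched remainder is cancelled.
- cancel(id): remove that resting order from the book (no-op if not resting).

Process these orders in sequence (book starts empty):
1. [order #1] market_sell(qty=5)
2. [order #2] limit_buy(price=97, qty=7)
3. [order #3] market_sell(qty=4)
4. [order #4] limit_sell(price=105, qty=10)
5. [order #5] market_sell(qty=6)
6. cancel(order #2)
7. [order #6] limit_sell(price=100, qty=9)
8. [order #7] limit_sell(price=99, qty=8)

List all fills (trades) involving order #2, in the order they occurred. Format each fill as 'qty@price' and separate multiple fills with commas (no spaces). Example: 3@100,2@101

After op 1 [order #1] market_sell(qty=5): fills=none; bids=[-] asks=[-]
After op 2 [order #2] limit_buy(price=97, qty=7): fills=none; bids=[#2:7@97] asks=[-]
After op 3 [order #3] market_sell(qty=4): fills=#2x#3:4@97; bids=[#2:3@97] asks=[-]
After op 4 [order #4] limit_sell(price=105, qty=10): fills=none; bids=[#2:3@97] asks=[#4:10@105]
After op 5 [order #5] market_sell(qty=6): fills=#2x#5:3@97; bids=[-] asks=[#4:10@105]
After op 6 cancel(order #2): fills=none; bids=[-] asks=[#4:10@105]
After op 7 [order #6] limit_sell(price=100, qty=9): fills=none; bids=[-] asks=[#6:9@100 #4:10@105]
After op 8 [order #7] limit_sell(price=99, qty=8): fills=none; bids=[-] asks=[#7:8@99 #6:9@100 #4:10@105]

Answer: 4@97,3@97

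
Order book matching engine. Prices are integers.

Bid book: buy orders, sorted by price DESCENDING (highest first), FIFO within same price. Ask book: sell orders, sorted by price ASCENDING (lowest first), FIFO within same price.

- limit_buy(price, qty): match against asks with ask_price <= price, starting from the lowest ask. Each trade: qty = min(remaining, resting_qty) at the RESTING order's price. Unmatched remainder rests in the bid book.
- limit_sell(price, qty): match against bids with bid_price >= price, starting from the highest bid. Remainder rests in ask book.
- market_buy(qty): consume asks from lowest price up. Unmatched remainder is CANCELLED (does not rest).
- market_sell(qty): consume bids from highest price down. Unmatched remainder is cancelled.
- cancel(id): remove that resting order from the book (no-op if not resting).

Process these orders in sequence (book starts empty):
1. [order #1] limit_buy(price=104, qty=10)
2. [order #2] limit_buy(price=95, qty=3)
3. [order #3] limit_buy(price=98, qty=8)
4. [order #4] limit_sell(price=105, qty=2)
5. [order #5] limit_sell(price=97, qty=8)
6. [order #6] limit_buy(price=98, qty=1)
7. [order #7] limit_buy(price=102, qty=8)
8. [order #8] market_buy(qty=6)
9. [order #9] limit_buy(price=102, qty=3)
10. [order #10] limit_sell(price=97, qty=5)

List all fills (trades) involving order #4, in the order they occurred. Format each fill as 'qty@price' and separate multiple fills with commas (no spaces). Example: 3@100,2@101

After op 1 [order #1] limit_buy(price=104, qty=10): fills=none; bids=[#1:10@104] asks=[-]
After op 2 [order #2] limit_buy(price=95, qty=3): fills=none; bids=[#1:10@104 #2:3@95] asks=[-]
After op 3 [order #3] limit_buy(price=98, qty=8): fills=none; bids=[#1:10@104 #3:8@98 #2:3@95] asks=[-]
After op 4 [order #4] limit_sell(price=105, qty=2): fills=none; bids=[#1:10@104 #3:8@98 #2:3@95] asks=[#4:2@105]
After op 5 [order #5] limit_sell(price=97, qty=8): fills=#1x#5:8@104; bids=[#1:2@104 #3:8@98 #2:3@95] asks=[#4:2@105]
After op 6 [order #6] limit_buy(price=98, qty=1): fills=none; bids=[#1:2@104 #3:8@98 #6:1@98 #2:3@95] asks=[#4:2@105]
After op 7 [order #7] limit_buy(price=102, qty=8): fills=none; bids=[#1:2@104 #7:8@102 #3:8@98 #6:1@98 #2:3@95] asks=[#4:2@105]
After op 8 [order #8] market_buy(qty=6): fills=#8x#4:2@105; bids=[#1:2@104 #7:8@102 #3:8@98 #6:1@98 #2:3@95] asks=[-]
After op 9 [order #9] limit_buy(price=102, qty=3): fills=none; bids=[#1:2@104 #7:8@102 #9:3@102 #3:8@98 #6:1@98 #2:3@95] asks=[-]
After op 10 [order #10] limit_sell(price=97, qty=5): fills=#1x#10:2@104 #7x#10:3@102; bids=[#7:5@102 #9:3@102 #3:8@98 #6:1@98 #2:3@95] asks=[-]

Answer: 2@105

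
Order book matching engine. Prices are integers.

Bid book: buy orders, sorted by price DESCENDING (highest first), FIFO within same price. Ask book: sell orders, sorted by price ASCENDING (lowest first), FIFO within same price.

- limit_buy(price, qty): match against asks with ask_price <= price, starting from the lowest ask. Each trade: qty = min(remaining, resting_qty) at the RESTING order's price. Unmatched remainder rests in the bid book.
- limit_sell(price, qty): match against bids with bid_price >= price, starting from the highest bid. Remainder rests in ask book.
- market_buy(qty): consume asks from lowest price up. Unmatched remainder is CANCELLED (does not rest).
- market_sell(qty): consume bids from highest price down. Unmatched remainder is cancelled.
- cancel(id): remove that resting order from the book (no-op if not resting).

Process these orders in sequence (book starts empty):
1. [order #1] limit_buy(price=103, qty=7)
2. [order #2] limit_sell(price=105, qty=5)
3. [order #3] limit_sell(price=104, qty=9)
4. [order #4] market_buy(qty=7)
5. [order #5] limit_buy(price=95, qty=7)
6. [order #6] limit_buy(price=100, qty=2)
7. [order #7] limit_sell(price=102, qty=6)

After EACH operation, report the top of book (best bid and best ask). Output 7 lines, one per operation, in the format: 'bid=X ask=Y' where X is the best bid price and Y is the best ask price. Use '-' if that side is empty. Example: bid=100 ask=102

After op 1 [order #1] limit_buy(price=103, qty=7): fills=none; bids=[#1:7@103] asks=[-]
After op 2 [order #2] limit_sell(price=105, qty=5): fills=none; bids=[#1:7@103] asks=[#2:5@105]
After op 3 [order #3] limit_sell(price=104, qty=9): fills=none; bids=[#1:7@103] asks=[#3:9@104 #2:5@105]
After op 4 [order #4] market_buy(qty=7): fills=#4x#3:7@104; bids=[#1:7@103] asks=[#3:2@104 #2:5@105]
After op 5 [order #5] limit_buy(price=95, qty=7): fills=none; bids=[#1:7@103 #5:7@95] asks=[#3:2@104 #2:5@105]
After op 6 [order #6] limit_buy(price=100, qty=2): fills=none; bids=[#1:7@103 #6:2@100 #5:7@95] asks=[#3:2@104 #2:5@105]
After op 7 [order #7] limit_sell(price=102, qty=6): fills=#1x#7:6@103; bids=[#1:1@103 #6:2@100 #5:7@95] asks=[#3:2@104 #2:5@105]

Answer: bid=103 ask=-
bid=103 ask=105
bid=103 ask=104
bid=103 ask=104
bid=103 ask=104
bid=103 ask=104
bid=103 ask=104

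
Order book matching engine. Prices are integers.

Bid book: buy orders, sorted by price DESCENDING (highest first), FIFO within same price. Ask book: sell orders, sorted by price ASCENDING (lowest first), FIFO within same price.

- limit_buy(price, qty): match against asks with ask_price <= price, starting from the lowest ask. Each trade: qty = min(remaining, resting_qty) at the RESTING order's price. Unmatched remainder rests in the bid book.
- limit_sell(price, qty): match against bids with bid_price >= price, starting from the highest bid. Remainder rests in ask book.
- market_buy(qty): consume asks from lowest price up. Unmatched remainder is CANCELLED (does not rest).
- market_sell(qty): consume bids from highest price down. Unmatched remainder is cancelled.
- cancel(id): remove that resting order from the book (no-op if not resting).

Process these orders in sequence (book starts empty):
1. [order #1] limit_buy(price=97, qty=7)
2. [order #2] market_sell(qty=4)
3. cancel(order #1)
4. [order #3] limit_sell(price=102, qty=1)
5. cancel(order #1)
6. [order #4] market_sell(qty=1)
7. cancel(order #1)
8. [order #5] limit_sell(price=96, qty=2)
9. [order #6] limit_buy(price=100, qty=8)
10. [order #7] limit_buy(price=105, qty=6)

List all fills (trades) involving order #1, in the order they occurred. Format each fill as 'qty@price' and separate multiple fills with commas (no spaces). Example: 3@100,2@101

After op 1 [order #1] limit_buy(price=97, qty=7): fills=none; bids=[#1:7@97] asks=[-]
After op 2 [order #2] market_sell(qty=4): fills=#1x#2:4@97; bids=[#1:3@97] asks=[-]
After op 3 cancel(order #1): fills=none; bids=[-] asks=[-]
After op 4 [order #3] limit_sell(price=102, qty=1): fills=none; bids=[-] asks=[#3:1@102]
After op 5 cancel(order #1): fills=none; bids=[-] asks=[#3:1@102]
After op 6 [order #4] market_sell(qty=1): fills=none; bids=[-] asks=[#3:1@102]
After op 7 cancel(order #1): fills=none; bids=[-] asks=[#3:1@102]
After op 8 [order #5] limit_sell(price=96, qty=2): fills=none; bids=[-] asks=[#5:2@96 #3:1@102]
After op 9 [order #6] limit_buy(price=100, qty=8): fills=#6x#5:2@96; bids=[#6:6@100] asks=[#3:1@102]
After op 10 [order #7] limit_buy(price=105, qty=6): fills=#7x#3:1@102; bids=[#7:5@105 #6:6@100] asks=[-]

Answer: 4@97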